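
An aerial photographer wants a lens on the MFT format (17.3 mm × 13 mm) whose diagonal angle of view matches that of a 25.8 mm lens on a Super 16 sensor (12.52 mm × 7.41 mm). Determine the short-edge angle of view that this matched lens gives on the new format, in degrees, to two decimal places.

Sensor diagonal = √(12.52² + 7.41²) = √211.6585 ≈ 14.5485 mm.
Sensor diagonal = √(17.3² + 13²) = √468.2900 ≈ 21.6400 mm.
Equal diagonal AOV ⇒ f₂ = f₁ · 21.6400/14.5485 = 25.8 × 1.48744 ≈ 38.3760 mm.
Short-edge AOV on the new format = 2·arctan(13 / (2 × 38.3760)) = 2·arctan(0.16938) ≈ 19.2267°.

19.23°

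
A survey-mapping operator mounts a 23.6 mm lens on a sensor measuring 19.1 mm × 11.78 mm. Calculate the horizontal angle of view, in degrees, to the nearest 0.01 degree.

Angle of view α = 2·arctan(w/2f) with w = 19.1 mm and f = 23.6 mm.
w/2f = 0.40466; arctan(0.40466) ≈ 22.0313°, so α ≈ 44.0625°.

44.06°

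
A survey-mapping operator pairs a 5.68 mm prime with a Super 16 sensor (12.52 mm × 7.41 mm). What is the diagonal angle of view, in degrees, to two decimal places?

104.03°

Sensor diagonal = √(12.52² + 7.41²) = √211.6585 ≈ 14.5485 mm.
Angle of view α = 2·arctan(d/2f) with d = 14.5485 mm and f = 5.68 mm.
d/2f = 1.28068; arctan(1.28068) ≈ 52.0160°, so α ≈ 104.0319°.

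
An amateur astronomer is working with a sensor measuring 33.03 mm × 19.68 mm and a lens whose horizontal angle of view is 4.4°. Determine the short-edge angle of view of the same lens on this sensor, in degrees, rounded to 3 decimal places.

From the horizontal AOV: f = 33.03 / (2·tan(2.2°)) = 33.03 / 0.07683 ≈ 429.8976 mm.
Short-edge AOV = 2·arctan(19.68 / (2 × 429.8976)) = 2·arctan(0.02289) ≈ 2.6224°.

2.622°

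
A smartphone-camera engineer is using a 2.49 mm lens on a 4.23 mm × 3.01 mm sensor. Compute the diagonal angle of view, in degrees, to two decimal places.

92.38°

Sensor diagonal = √(4.23² + 3.01²) = √26.9530 ≈ 5.1916 mm.
Angle of view α = 2·arctan(d/2f) with d = 5.1916 mm and f = 2.49 mm.
d/2f = 1.04250; arctan(1.04250) ≈ 46.1919°, so α ≈ 92.3838°.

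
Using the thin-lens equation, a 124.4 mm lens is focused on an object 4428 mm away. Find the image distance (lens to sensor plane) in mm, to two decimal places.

128.00 mm

1/dᵢ = 1/f − 1/dₒ = 1/124.4 − 1/4428 = 0.0078127 mm⁻¹.
dᵢ = 1/0.0078127 ≈ 127.9959 mm.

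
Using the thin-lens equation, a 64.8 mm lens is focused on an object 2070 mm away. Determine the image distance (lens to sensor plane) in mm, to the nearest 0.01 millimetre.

66.89 mm

1/dᵢ = 1/f − 1/dₒ = 1/64.8 − 1/2070 = 0.0149490 mm⁻¹.
dᵢ = 1/0.0149490 ≈ 66.8941 mm.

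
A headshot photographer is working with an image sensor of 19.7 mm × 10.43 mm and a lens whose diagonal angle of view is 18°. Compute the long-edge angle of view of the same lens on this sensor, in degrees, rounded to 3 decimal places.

15.937°

Sensor diagonal = √(19.7² + 10.43²) = √496.8749 ≈ 22.2907 mm.
From the diagonal AOV: f = 22.2907 / (2·tan(9°)) = 22.2907 / 0.31677 ≈ 70.3689 mm.
Long-edge AOV = 2·arctan(19.7 / (2 × 70.3689)) = 2·arctan(0.13998) ≈ 15.9366°.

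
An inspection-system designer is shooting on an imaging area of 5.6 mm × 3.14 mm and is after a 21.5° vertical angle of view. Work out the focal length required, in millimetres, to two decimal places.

8.27 mm

From α = 2·arctan(h/2f) we get f = h / (2·tan(α/2)).
With h = 3.14 mm and α/2 = 10.75°, tan(α/2) ≈ 0.18986, so f ≈ 3.14 / 0.37971 ≈ 8.2694 mm.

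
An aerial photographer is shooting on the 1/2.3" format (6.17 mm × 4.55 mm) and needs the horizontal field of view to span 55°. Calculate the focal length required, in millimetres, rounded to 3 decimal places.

From α = 2·arctan(w/2f) we get f = w / (2·tan(α/2)).
With w = 6.17 mm and α/2 = 27.5°, tan(α/2) ≈ 0.52057, so f ≈ 6.17 / 1.04113 ≈ 5.9262 mm.

5.926 mm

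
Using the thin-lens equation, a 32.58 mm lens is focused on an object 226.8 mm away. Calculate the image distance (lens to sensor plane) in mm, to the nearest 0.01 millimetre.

38.05 mm

1/dᵢ = 1/f − 1/dₒ = 1/32.58 − 1/226.8 = 0.0262845 mm⁻¹.
dᵢ = 1/0.0262845 ≈ 38.0452 mm.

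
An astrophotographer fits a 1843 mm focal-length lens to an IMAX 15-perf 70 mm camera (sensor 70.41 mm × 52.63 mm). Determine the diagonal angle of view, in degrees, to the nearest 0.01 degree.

Sensor diagonal = √(70.41² + 52.63²) = √7727.4850 ≈ 87.9061 mm.
Angle of view α = 2·arctan(d/2f) with d = 87.9061 mm and f = 1843 mm.
d/2f = 0.02385; arctan(0.02385) ≈ 1.3662°, so α ≈ 2.7323°.

2.73°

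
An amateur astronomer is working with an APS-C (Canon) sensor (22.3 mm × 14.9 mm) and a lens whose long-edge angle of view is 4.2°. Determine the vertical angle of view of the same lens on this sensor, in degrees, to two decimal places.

2.81°

From the long-edge AOV: f = 22.3 / (2·tan(2.1°)) = 22.3 / 0.07334 ≈ 304.0771 mm.
Vertical AOV = 2·arctan(14.9 / (2 × 304.0771)) = 2·arctan(0.02450) ≈ 2.8070°.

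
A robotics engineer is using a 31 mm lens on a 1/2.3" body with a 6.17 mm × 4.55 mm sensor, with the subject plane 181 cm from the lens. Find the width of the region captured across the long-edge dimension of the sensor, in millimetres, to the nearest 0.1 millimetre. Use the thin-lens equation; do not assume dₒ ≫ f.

354.1 mm

dₒ: 181 cm = 1810 mm.
Similar triangles through the lens centre give W/dₒ = w/dᵢ; with 1/f = 1/dₒ + 1/dᵢ this gives W = w·(dₒ − f)/f.
W = 6.17 mm × (1810 − 31) / 31 = 6.17 × 57.3871 ≈ 354.078 mm.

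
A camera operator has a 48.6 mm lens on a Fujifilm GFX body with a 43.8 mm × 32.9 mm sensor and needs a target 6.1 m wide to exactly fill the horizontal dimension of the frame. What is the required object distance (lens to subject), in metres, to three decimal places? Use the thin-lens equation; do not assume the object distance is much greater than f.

6.817 m

W: 6.1 m = 6100 mm.
Magnification m = w/W = dᵢ/dₒ; combined with 1/f = 1/dₒ + 1/dᵢ this gives dₒ = f·(1 + W/w).
dₒ = 48.6 mm × (1 + 6100/43.8) = 48.6 × 140.2694 ≈ 6817.093 mm = 6.81709 m.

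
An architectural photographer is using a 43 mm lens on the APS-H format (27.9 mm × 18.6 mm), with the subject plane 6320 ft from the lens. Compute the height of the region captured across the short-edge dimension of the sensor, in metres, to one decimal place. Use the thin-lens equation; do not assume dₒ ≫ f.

833.2 m

dₒ: 6320 ft × 304.8 mm/ft = 1926335.94 mm.
Similar triangles through the lens centre give W/dₒ = h/dᵢ; with 1/f = 1/dₒ + 1/dᵢ this gives W = h·(dₒ − f)/f.
W = 18.6 mm × (1.92634e+06 − 43) / 43 = 18.6 × 44797.5102 ≈ 833233.690 mm = 833.234 m.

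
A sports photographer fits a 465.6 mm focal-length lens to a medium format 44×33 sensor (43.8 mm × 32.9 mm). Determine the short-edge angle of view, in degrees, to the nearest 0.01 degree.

4.05°

Angle of view α = 2·arctan(h/2f) with h = 32.9 mm and f = 465.6 mm.
h/2f = 0.03533; arctan(0.03533) ≈ 2.0235°, so α ≈ 4.0469°.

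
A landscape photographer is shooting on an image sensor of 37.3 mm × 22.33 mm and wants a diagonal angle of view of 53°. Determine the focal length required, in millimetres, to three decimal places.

43.597 mm

Sensor diagonal = √(37.3² + 22.33²) = √1889.9189 ≈ 43.4732 mm.
From α = 2·arctan(d/2f) we get f = d / (2·tan(α/2)).
With d = 43.4732 mm and α/2 = 26.5°, tan(α/2) ≈ 0.49858, so f ≈ 43.4732 / 0.99716 ≈ 43.5969 mm.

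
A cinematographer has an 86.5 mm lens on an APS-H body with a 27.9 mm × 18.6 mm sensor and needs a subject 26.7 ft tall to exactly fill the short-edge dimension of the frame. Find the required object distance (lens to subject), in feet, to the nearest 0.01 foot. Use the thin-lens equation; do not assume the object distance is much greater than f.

124.45 ft

W: 26.7 ft × 304.8 mm/ft = 8138.16 mm.
Magnification m = h/W = dᵢ/dₒ; combined with 1/f = 1/dₒ + 1/dᵢ this gives dₒ = f·(1 + W/h).
dₒ = 86.5 mm × (1 + 8138.16/18.6) = 86.5 × 438.5355 ≈ 37933.318 mm = 37933.318/304.8 ft = 124.453 ft.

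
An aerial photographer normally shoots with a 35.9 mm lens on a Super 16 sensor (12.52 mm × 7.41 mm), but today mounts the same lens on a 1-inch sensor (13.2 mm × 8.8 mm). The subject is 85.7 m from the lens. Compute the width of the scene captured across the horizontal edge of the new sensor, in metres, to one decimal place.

The focal length stays 35.9 mm; the relevant sensor dimension is now w = 13.2 mm. Object distance dₒ = 85.7 m = 85700 mm.
Thin-lens field width W = w·(dₒ − f)/f = 13.2 × (85700 − 35.9)/35.9 ≈ 31497.664 mm = 31.4977 m.

31.5 m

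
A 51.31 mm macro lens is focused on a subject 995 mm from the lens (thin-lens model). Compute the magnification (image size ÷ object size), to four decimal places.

Thin lens: 1/f = 1/dₒ + 1/dᵢ → 1/dᵢ = 1/51.31 − 1/995 = 0.0184844 mm⁻¹, so dᵢ ≈ 54.0998 mm.
Magnification m = dᵢ/dₒ = 54.0998/995 ≈ 0.05437.

0.0544×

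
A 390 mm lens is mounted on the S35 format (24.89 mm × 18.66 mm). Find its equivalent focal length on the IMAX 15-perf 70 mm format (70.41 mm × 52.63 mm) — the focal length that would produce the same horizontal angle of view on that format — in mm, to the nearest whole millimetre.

1103 mm

Equal angle of view means equal width/f ratio, so f₂ = f₁ · (width₂/width₁) = 390 × 70.41/24.89.
f₂ = 390 × 2.82885 ≈ 1103.250 mm.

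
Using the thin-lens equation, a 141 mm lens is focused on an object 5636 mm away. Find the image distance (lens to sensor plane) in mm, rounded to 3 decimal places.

144.618 mm

1/dᵢ = 1/f − 1/dₒ = 1/141 − 1/5636 = 0.0069148 mm⁻¹.
dᵢ = 1/0.0069148 ≈ 144.6180 mm.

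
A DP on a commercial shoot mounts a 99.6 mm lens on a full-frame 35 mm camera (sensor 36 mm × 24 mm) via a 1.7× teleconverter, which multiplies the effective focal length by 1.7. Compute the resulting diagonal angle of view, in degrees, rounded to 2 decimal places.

Effective focal length f = 99.6 × 1.7 = 169.32 mm.
Sensor diagonal = √(36² + 24²) = √1872.0000 ≈ 43.2666 mm.
α = 2·arctan(43.267 / (2 × 169.32)) = 2·arctan(0.12777) ≈ 14.5620°.

14.56°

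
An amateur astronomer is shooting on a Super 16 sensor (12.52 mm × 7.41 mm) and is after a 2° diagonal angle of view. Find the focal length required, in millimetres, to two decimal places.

Sensor diagonal = √(12.52² + 7.41²) = √211.6585 ≈ 14.5485 mm.
From α = 2·arctan(d/2f) we get f = d / (2·tan(α/2)).
With d = 14.5485 mm and α/2 = 1°, tan(α/2) ≈ 0.01746, so f ≈ 14.5485 / 0.03491 ≈ 416.7412 mm.

416.74 mm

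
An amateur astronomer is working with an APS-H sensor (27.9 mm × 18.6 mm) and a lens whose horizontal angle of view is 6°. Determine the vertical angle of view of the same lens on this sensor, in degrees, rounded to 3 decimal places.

4.002°

From the horizontal AOV: f = 27.9 / (2·tan(3°)) = 27.9 / 0.10482 ≈ 266.1819 mm.
Vertical AOV = 2·arctan(18.6 / (2 × 266.1819)) = 2·arctan(0.03494) ≈ 4.0020°.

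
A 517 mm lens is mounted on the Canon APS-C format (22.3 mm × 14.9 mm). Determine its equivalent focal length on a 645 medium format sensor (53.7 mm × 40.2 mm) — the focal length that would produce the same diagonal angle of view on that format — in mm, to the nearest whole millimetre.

1293 mm

Sensor diagonal = √(22.3² + 14.9²) = √719.3000 ≈ 26.8198 mm.
Sensor diagonal = √(53.7² + 40.2²) = √4499.7300 ≈ 67.0800 mm.
Equal angle of view means equal diagonal/f ratio, so f₂ = f₁ · (diagonal₂/diagonal₁) = 517 × 67.0800/26.8198.
f₂ = 517 × 2.50114 ≈ 1293.090 mm.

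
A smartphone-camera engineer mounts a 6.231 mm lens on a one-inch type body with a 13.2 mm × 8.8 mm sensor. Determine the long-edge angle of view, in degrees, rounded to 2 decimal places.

Angle of view α = 2·arctan(w/2f) with w = 13.2 mm and f = 6.231 mm.
w/2f = 1.05922; arctan(1.05922) ≈ 46.6473°, so α ≈ 93.2946°.

93.29°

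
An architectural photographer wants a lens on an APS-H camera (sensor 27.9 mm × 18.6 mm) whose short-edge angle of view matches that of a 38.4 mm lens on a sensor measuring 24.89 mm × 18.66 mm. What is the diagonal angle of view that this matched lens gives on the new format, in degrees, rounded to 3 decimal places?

Equal short-edge AOV ⇒ f₂ = f₁ · 18.6/18.66 = 38.4 × 0.99678 ≈ 38.2765 mm.
Sensor diagonal = √(27.9² + 18.6²) = √1124.3700 ≈ 33.5316 mm.
Diagonal AOV on the new format = 2·arctan(33.5316 / (2 × 38.2765)) = 2·arctan(0.43802) ≈ 47.3086°.

47.309°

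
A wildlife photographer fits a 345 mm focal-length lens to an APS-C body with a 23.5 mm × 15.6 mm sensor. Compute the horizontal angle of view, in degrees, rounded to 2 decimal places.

Angle of view α = 2·arctan(w/2f) with w = 23.5 mm and f = 345 mm.
w/2f = 0.03406; arctan(0.03406) ≈ 1.9506°, so α ≈ 3.9012°.

3.90°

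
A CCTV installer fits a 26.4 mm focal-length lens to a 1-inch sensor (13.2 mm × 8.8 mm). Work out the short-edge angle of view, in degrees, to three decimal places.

18.925°

Angle of view α = 2·arctan(h/2f) with h = 8.8 mm and f = 26.4 mm.
h/2f = 0.16667; arctan(0.16667) ≈ 9.4623°, so α ≈ 18.9246°.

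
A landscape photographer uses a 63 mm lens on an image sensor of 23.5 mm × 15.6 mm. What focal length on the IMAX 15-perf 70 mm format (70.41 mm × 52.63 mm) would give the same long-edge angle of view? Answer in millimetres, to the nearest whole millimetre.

Equal angle of view means equal width/f ratio, so f₂ = f₁ · (width₂/width₁) = 63 × 70.41/23.5.
f₂ = 63 × 2.99617 ≈ 188.759 mm.

189 mm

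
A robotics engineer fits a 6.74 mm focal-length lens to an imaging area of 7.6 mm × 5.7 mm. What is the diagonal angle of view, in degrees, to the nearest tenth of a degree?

70.3°

Sensor diagonal = √(7.6² + 5.7²) = √90.2500 ≈ 9.5000 mm.
Angle of view α = 2·arctan(d/2f) with d = 9.5000 mm and f = 6.74 mm.
d/2f = 0.70475; arctan(0.70475) ≈ 35.1742°, so α ≈ 70.3484°.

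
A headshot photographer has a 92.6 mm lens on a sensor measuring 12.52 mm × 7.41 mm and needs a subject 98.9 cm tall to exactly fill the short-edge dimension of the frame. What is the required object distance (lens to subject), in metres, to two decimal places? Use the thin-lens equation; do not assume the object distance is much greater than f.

W: 98.9 cm = 989 mm.
Magnification m = h/W = dᵢ/dₒ; combined with 1/f = 1/dₒ + 1/dᵢ this gives dₒ = f·(1 + W/h).
dₒ = 92.6 mm × (1 + 989/7.41) = 92.6 × 134.4683 ≈ 12451.763 mm = 12.4518 m.

12.45 m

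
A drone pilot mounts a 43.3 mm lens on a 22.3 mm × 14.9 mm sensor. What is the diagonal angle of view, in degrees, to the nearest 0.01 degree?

Sensor diagonal = √(22.3² + 14.9²) = √719.3000 ≈ 26.8198 mm.
Angle of view α = 2·arctan(d/2f) with d = 26.8198 mm and f = 43.3 mm.
d/2f = 0.30970; arctan(0.30970) ≈ 17.2076°, so α ≈ 34.4152°.

34.42°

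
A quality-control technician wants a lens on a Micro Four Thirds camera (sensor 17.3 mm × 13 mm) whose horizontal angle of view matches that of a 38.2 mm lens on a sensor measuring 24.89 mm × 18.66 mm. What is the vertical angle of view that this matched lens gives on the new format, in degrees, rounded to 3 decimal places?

27.512°

Equal horizontal AOV ⇒ f₂ = f₁ · 17.3/24.89 = 38.2 × 0.69506 ≈ 26.5512 mm.
Vertical AOV on the new format = 2·arctan(13 / (2 × 26.5512)) = 2·arctan(0.24481) ≈ 27.5120°.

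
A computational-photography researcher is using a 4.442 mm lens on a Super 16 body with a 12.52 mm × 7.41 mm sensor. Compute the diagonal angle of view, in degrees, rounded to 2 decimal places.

117.18°

Sensor diagonal = √(12.52² + 7.41²) = √211.6585 ≈ 14.5485 mm.
Angle of view α = 2·arctan(d/2f) with d = 14.5485 mm and f = 4.442 mm.
d/2f = 1.63761; arctan(1.63761) ≈ 58.5898°, so α ≈ 117.1795°.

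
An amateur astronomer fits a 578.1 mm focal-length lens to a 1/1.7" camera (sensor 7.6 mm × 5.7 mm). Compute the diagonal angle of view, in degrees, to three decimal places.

Sensor diagonal = √(7.6² + 5.7²) = √90.2500 ≈ 9.5000 mm.
Angle of view α = 2·arctan(d/2f) with d = 9.5000 mm and f = 578.1 mm.
d/2f = 0.00822; arctan(0.00822) ≈ 0.4708°, so α ≈ 0.9415°.

0.942°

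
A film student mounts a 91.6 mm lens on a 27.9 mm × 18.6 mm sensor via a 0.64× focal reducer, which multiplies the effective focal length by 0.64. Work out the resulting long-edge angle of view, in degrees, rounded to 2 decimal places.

26.77°

Effective focal length f = 91.6 × 0.64 = 58.624 mm.
α = 2·arctan(27.9 / (2 × 58.624)) = 2·arctan(0.23796) ≈ 26.7700°.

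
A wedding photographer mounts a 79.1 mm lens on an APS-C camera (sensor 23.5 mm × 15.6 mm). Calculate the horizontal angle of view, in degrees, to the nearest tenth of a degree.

Angle of view α = 2·arctan(w/2f) with w = 23.5 mm and f = 79.1 mm.
w/2f = 0.14855; arctan(0.14855) ≈ 8.4493°, so α ≈ 16.8986°.

16.9°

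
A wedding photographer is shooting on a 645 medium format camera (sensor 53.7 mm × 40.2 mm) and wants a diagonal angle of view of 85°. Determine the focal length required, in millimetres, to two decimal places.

36.60 mm

Sensor diagonal = √(53.7² + 40.2²) = √4499.7300 ≈ 67.0800 mm.
From α = 2·arctan(d/2f) we get f = d / (2·tan(α/2)).
With d = 67.0800 mm and α/2 = 42.5°, tan(α/2) ≈ 0.91633, so f ≈ 67.0800 / 1.83266 ≈ 36.6025 mm.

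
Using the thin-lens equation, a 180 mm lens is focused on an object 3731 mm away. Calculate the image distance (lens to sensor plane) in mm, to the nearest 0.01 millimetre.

1/dᵢ = 1/f − 1/dₒ = 1/180 − 1/3731 = 0.0052875 mm⁻¹.
dᵢ = 1/0.0052875 ≈ 189.1242 mm.

189.12 mm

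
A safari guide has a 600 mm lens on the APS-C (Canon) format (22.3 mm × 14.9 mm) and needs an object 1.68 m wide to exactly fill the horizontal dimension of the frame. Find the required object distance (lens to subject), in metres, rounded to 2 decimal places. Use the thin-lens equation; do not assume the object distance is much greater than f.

W: 1.68 m = 1680 mm.
Magnification m = w/W = dᵢ/dₒ; combined with 1/f = 1/dₒ + 1/dᵢ this gives dₒ = f·(1 + W/w).
dₒ = 600 mm × (1 + 1680/22.3) = 600 × 76.3363 ≈ 45801.794 mm = 45.8018 m.

45.80 m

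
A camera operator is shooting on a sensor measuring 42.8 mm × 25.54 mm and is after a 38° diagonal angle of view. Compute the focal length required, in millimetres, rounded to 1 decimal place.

72.4 mm

Sensor diagonal = √(42.8² + 25.54²) = √2484.1316 ≈ 49.8411 mm.
From α = 2·arctan(d/2f) we get f = d / (2·tan(α/2)).
With d = 49.8411 mm and α/2 = 19°, tan(α/2) ≈ 0.34433, so f ≈ 49.8411 / 0.68866 ≈ 72.3745 mm.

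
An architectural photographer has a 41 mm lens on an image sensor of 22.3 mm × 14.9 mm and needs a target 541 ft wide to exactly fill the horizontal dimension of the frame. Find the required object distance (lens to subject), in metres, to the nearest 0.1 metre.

W: 541 ft × 304.8 mm/ft = 164896.79 mm.
Magnification m = w/W = dᵢ/dₒ; combined with 1/f = 1/dₒ + 1/dᵢ this gives dₒ = f·(1 + W/w).
dₒ = 41 mm × (1 + 164897/22.3) = 41 × 7395.4751 ≈ 303214.479 mm = 303.214 m.

303.2 m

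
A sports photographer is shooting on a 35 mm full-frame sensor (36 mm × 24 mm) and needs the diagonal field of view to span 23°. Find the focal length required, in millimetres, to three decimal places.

Sensor diagonal = √(36² + 24²) = √1872.0000 ≈ 43.2666 mm.
From α = 2·arctan(d/2f) we get f = d / (2·tan(α/2)).
With d = 43.2666 mm and α/2 = 11.5°, tan(α/2) ≈ 0.20345, so f ≈ 43.2666 / 0.40690 ≈ 106.3311 mm.

106.331 mm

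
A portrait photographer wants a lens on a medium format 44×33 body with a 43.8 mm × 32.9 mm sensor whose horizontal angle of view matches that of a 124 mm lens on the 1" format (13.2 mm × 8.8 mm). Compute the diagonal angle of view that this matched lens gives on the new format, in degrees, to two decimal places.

Equal horizontal AOV ⇒ f₂ = f₁ · 43.8/13.2 = 124 × 3.31818 ≈ 411.4545 mm.
Sensor diagonal = √(43.8² + 32.9²) = √3000.8500 ≈ 54.7800 mm.
Diagonal AOV on the new format = 2·arctan(54.7800 / (2 × 411.4545)) = 2·arctan(0.06657) ≈ 7.6170°.

7.62°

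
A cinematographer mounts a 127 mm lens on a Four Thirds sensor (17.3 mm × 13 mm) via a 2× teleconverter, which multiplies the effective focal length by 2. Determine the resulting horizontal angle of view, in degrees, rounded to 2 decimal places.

3.90°

Effective focal length f = 127 × 2 = 254 mm.
α = 2·arctan(17.3 / (2 × 254)) = 2·arctan(0.03406) ≈ 3.9009°.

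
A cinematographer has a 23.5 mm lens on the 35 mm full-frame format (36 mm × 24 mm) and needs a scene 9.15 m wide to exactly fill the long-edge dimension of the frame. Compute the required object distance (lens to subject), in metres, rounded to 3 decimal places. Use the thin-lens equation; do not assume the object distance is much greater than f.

W: 9.15 m = 9150 mm.
Magnification m = w/W = dᵢ/dₒ; combined with 1/f = 1/dₒ + 1/dᵢ this gives dₒ = f·(1 + W/w).
dₒ = 23.5 mm × (1 + 9150/36) = 23.5 × 255.1667 ≈ 5996.417 mm = 5.99642 m.

5.996 m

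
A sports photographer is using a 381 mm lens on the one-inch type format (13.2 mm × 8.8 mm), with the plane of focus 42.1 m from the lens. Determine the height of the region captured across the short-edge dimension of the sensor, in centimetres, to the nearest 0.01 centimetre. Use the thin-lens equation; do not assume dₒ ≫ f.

dₒ: 42.1 m = 42100 mm.
Similar triangles through the lens centre give W/dₒ = h/dᵢ; with 1/f = 1/dₒ + 1/dᵢ this gives W = h·(dₒ − f)/f.
W = 8.8 mm × (42100 − 381) / 381 = 8.8 × 109.4987 ≈ 963.588 mm = 96.3588 cm.

96.36 cm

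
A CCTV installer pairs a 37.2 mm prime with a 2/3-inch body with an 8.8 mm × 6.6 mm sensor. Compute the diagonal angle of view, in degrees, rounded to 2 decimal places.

16.82°

Sensor diagonal = √(8.8² + 6.6²) = √121.0000 ≈ 11.0000 mm.
Angle of view α = 2·arctan(d/2f) with d = 11.0000 mm and f = 37.2 mm.
d/2f = 0.14785; arctan(0.14785) ≈ 8.4102°, so α ≈ 16.8204°.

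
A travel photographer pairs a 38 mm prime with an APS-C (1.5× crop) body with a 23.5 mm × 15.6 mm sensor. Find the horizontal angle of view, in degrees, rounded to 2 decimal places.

34.36°

Angle of view α = 2·arctan(w/2f) with w = 23.5 mm and f = 38 mm.
w/2f = 0.30921; arctan(0.30921) ≈ 17.1822°, so α ≈ 34.3643°.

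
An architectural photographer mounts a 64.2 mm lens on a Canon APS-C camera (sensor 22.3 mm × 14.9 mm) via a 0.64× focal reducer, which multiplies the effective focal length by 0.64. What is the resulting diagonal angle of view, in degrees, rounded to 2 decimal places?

36.15°

Effective focal length f = 64.2 × 0.64 = 41.088 mm.
Sensor diagonal = √(22.3² + 14.9²) = √719.3000 ≈ 26.8198 mm.
α = 2·arctan(26.820 / (2 × 41.088)) = 2·arctan(0.32637) ≈ 36.1502°.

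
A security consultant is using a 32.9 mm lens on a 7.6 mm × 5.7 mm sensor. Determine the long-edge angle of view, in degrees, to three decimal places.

13.177°

Angle of view α = 2·arctan(w/2f) with w = 7.6 mm and f = 32.9 mm.
w/2f = 0.11550; arctan(0.11550) ≈ 6.5886°, so α ≈ 13.1771°.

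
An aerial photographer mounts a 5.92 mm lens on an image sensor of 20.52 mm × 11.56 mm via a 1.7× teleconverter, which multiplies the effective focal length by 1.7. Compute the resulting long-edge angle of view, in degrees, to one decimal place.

Effective focal length f = 5.92 × 1.7 = 10.064 mm.
α = 2·arctan(20.52 / (2 × 10.064)) = 2·arctan(1.01948) ≈ 91.1051°.

91.1°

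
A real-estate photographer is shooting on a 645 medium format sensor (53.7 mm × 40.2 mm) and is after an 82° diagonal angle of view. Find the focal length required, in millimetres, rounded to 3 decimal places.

38.583 mm

Sensor diagonal = √(53.7² + 40.2²) = √4499.7300 ≈ 67.0800 mm.
From α = 2·arctan(d/2f) we get f = d / (2·tan(α/2)).
With d = 67.0800 mm and α/2 = 41°, tan(α/2) ≈ 0.86929, so f ≈ 67.0800 / 1.73857 ≈ 38.5834 mm.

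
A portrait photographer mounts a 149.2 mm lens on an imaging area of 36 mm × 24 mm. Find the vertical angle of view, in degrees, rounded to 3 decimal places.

9.197°

Angle of view α = 2·arctan(h/2f) with h = 24 mm and f = 149.2 mm.
h/2f = 0.08043; arctan(0.08043) ≈ 4.5983°, so α ≈ 9.1967°.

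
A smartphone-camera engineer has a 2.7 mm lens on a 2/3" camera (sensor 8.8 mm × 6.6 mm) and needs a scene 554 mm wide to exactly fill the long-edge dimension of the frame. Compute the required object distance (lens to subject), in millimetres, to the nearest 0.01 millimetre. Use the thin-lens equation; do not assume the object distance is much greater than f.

Magnification m = w/W = dᵢ/dₒ; combined with 1/f = 1/dₒ + 1/dᵢ this gives dₒ = f·(1 + W/w).
dₒ = 2.7 mm × (1 + 554/8.8) = 2.7 × 63.9545 ≈ 172.677 mm.

172.68 mm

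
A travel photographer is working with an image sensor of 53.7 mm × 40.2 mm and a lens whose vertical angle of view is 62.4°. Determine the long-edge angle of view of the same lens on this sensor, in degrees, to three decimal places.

77.946°

From the vertical AOV: f = 40.2 / (2·tan(31.2°)) = 40.2 / 1.21124 ≈ 33.1890 mm.
Long-edge AOV = 2·arctan(53.7 / (2 × 33.1890)) = 2·arctan(0.80900) ≈ 77.9458°.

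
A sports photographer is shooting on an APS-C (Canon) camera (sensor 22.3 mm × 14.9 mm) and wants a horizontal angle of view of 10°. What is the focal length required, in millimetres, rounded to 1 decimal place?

From α = 2·arctan(w/2f) we get f = w / (2·tan(α/2)).
With w = 22.3 mm and α/2 = 5°, tan(α/2) ≈ 0.08749, so f ≈ 22.3 / 0.17498 ≈ 127.4451 mm.

127.4 mm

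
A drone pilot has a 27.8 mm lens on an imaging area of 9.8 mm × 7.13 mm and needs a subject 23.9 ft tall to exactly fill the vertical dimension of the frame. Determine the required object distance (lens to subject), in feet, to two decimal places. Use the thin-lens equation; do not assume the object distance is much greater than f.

93.28 ft

W: 23.9 ft × 304.8 mm/ft = 7284.72 mm.
Magnification m = h/W = dᵢ/dₒ; combined with 1/f = 1/dₒ + 1/dᵢ this gives dₒ = f·(1 + W/h).
dₒ = 27.8 mm × (1 + 7284.72/7.13) = 27.8 × 1022.6998 ≈ 28431.055 mm = 28431.055/304.8 ft = 93.2777 ft.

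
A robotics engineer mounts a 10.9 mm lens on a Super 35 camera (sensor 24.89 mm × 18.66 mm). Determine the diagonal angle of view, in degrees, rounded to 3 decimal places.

Sensor diagonal = √(24.89² + 18.66²) = √967.7077 ≈ 31.1080 mm.
Angle of view α = 2·arctan(d/2f) with d = 31.1080 mm and f = 10.9 mm.
d/2f = 1.42697; arctan(1.42697) ≈ 54.9778°, so α ≈ 109.9557°.

109.956°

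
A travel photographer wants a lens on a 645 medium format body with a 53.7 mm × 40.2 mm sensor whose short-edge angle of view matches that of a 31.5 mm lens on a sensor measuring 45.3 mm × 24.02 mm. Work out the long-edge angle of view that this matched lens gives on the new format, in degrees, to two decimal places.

53.98°

Equal short-edge AOV ⇒ f₂ = f₁ · 40.2/24.02 = 31.5 × 1.67361 ≈ 52.7186 mm.
Long-edge AOV on the new format = 2·arctan(53.7 / (2 × 52.7186)) = 2·arctan(0.50931) ≈ 53.9802°.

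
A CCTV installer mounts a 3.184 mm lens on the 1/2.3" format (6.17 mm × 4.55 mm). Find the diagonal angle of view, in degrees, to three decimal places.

Sensor diagonal = √(6.17² + 4.55²) = √58.7714 ≈ 7.6663 mm.
Angle of view α = 2·arctan(d/2f) with d = 7.6663 mm and f = 3.184 mm.
d/2f = 1.20387; arctan(1.20387) ≈ 50.2852°, so α ≈ 100.5703°.

100.570°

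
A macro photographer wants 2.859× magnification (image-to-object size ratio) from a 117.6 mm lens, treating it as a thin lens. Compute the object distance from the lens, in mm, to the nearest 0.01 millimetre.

158.73 mm

With m = dᵢ/dₒ and 1/f = 1/dₒ + 1/dᵢ, substituting dᵢ = m·dₒ gives 1/f = (1 + 1/m)/dₒ, hence dₒ = f·(1 + 1/m).
dₒ = 117.6 × (1 + 1/2.859) = 117.6 × 1.34977 ≈ 158.733 mm.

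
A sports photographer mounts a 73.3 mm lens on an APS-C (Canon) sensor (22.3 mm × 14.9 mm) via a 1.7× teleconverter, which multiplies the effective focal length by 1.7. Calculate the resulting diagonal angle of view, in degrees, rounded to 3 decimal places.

Effective focal length f = 73.3 × 1.7 = 124.61 mm.
Sensor diagonal = √(22.3² + 14.9²) = √719.3000 ≈ 26.8198 mm.
α = 2·arctan(26.820 / (2 × 124.61)) = 2·arctan(0.10761) ≈ 12.2845°.

12.284°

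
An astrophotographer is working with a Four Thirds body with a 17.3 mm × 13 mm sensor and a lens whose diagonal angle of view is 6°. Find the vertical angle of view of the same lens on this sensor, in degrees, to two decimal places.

Sensor diagonal = √(17.3² + 13²) = √468.2900 ≈ 21.6400 mm.
From the diagonal AOV: f = 21.6400 / (2·tan(3°)) = 21.6400 / 0.10482 ≈ 206.4580 mm.
Vertical AOV = 2·arctan(13 / (2 × 206.4580)) = 2·arctan(0.03148) ≈ 3.6065°.

3.61°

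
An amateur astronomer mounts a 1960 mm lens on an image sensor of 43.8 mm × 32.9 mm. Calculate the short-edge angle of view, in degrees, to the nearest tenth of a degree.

1.0°

Angle of view α = 2·arctan(h/2f) with h = 32.9 mm and f = 1960 mm.
h/2f = 0.00839; arctan(0.00839) ≈ 0.4809°, so α ≈ 0.9617°.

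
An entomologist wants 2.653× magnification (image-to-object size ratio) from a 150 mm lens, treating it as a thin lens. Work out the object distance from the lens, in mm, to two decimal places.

With m = dᵢ/dₒ and 1/f = 1/dₒ + 1/dᵢ, substituting dᵢ = m·dₒ gives 1/f = (1 + 1/m)/dₒ, hence dₒ = f·(1 + 1/m).
dₒ = 150 × (1 + 1/2.653) = 150 × 1.37693 ≈ 206.540 mm.

206.54 mm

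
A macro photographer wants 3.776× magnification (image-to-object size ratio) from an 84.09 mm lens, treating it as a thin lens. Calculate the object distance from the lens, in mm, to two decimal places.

With m = dᵢ/dₒ and 1/f = 1/dₒ + 1/dᵢ, substituting dᵢ = m·dₒ gives 1/f = (1 + 1/m)/dₒ, hence dₒ = f·(1 + 1/m).
dₒ = 84.09 × (1 + 1/3.776) = 84.09 × 1.26483 ≈ 106.360 mm.

106.36 mm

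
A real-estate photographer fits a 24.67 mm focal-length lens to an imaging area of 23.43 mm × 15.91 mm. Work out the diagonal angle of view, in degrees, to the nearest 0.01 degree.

59.71°

Sensor diagonal = √(23.43² + 15.91²) = √802.0930 ≈ 28.3212 mm.
Angle of view α = 2·arctan(d/2f) with d = 28.3212 mm and f = 24.67 mm.
d/2f = 0.57400; arctan(0.57400) ≈ 29.8559°, so α ≈ 59.7118°.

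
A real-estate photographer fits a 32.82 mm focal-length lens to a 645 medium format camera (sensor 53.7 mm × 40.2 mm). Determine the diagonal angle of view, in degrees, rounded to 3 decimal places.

91.243°

Sensor diagonal = √(53.7² + 40.2²) = √4499.7300 ≈ 67.0800 mm.
Angle of view α = 2·arctan(d/2f) with d = 67.0800 mm and f = 32.82 mm.
d/2f = 1.02194; arctan(1.02194) ≈ 45.6216°, so α ≈ 91.2433°.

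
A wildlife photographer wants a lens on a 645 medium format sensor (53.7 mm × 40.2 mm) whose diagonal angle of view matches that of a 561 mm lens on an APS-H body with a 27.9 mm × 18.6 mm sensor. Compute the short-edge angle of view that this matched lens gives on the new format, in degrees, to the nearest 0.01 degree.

2.05°

Sensor diagonal = √(27.9² + 18.6²) = √1124.3700 ≈ 33.5316 mm.
Sensor diagonal = √(53.7² + 40.2²) = √4499.7300 ≈ 67.0800 mm.
Equal diagonal AOV ⇒ f₂ = f₁ · 67.0800/33.5316 = 561 × 2.00050 ≈ 1122.2806 mm.
Short-edge AOV on the new format = 2·arctan(40.2 / (2 × 1122.2806)) = 2·arctan(0.01791) ≈ 2.0521°.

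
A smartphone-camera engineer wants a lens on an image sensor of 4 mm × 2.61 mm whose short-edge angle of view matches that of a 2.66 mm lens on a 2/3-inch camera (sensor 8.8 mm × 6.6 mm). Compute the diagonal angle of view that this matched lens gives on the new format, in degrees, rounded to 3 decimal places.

Equal short-edge AOV ⇒ f₂ = f₁ · 2.61/6.6 = 2.66 × 0.39545 ≈ 1.0519 mm.
Sensor diagonal = √(4² + 2.61²) = √22.8121 ≈ 4.7762 mm.
Diagonal AOV on the new format = 2·arctan(4.7762 / (2 × 1.0519)) = 2·arctan(2.27025) ≈ 132.4550°.

132.455°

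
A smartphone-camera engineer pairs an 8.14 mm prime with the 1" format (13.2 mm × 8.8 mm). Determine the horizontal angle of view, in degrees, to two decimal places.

Angle of view α = 2·arctan(w/2f) with w = 13.2 mm and f = 8.14 mm.
w/2f = 0.81081; arctan(0.81081) ≈ 39.0355°, so α ≈ 78.0710°.

78.07°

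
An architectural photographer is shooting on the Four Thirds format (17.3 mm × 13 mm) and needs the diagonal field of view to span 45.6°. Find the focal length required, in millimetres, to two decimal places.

Sensor diagonal = √(17.3² + 13²) = √468.2900 ≈ 21.6400 mm.
From α = 2·arctan(d/2f) we get f = d / (2·tan(α/2)).
With d = 21.6400 mm and α/2 = 22.8°, tan(α/2) ≈ 0.42036, so f ≈ 21.6400 / 0.84072 ≈ 25.7398 mm.

25.74 mm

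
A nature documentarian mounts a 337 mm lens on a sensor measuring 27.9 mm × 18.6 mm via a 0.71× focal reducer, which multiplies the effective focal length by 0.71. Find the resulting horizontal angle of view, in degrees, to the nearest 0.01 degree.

6.67°

Effective focal length f = 337 × 0.71 = 239.27 mm.
α = 2·arctan(27.9 / (2 × 239.27)) = 2·arctan(0.05830) ≈ 6.6734°.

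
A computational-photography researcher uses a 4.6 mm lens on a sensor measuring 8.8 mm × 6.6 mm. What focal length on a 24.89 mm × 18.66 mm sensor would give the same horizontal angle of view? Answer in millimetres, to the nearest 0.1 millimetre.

Equal angle of view means equal width/f ratio, so f₂ = f₁ · (width₂/width₁) = 4.6 × 24.89/8.8.
f₂ = 4.6 × 2.82841 ≈ 13.011 mm.

13.0 mm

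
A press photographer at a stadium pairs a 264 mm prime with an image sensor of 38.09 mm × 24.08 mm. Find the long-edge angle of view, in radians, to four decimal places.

0.1440 rad

Angle of view α = 2·arctan(w/2f) with w = 38.09 mm and f = 264 mm.
w/2f = 0.07214; arctan(0.07214) ≈ 0.0720 rad, so α ≈ 0.1440 rad.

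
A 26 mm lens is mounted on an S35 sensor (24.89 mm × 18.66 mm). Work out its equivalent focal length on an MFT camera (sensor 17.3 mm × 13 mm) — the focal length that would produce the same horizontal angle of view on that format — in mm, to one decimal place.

18.1 mm

Equal angle of view means equal width/f ratio, so f₂ = f₁ · (width₂/width₁) = 26 × 17.3/24.89.
f₂ = 26 × 0.69506 ≈ 18.072 mm.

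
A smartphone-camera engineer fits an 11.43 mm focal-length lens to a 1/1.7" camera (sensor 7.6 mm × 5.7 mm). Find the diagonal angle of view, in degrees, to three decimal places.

Sensor diagonal = √(7.6² + 5.7²) = √90.2500 ≈ 9.5000 mm.
Angle of view α = 2·arctan(d/2f) with d = 9.5000 mm and f = 11.43 mm.
d/2f = 0.41557; arctan(0.41557) ≈ 22.5665°, so α ≈ 45.1329°.

45.133°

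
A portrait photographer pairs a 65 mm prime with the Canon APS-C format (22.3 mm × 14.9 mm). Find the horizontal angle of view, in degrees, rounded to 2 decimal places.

Angle of view α = 2·arctan(w/2f) with w = 22.3 mm and f = 65 mm.
w/2f = 0.17154; arctan(0.17154) ≈ 9.7337°, so α ≈ 19.4674°.

19.47°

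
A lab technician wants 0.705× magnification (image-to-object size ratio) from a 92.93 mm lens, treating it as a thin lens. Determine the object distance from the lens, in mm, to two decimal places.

With m = dᵢ/dₒ and 1/f = 1/dₒ + 1/dᵢ, substituting dᵢ = m·dₒ gives 1/f = (1 + 1/m)/dₒ, hence dₒ = f·(1 + 1/m).
dₒ = 92.93 × (1 + 1/0.705) = 92.93 × 2.41844 ≈ 224.746 mm.

224.75 mm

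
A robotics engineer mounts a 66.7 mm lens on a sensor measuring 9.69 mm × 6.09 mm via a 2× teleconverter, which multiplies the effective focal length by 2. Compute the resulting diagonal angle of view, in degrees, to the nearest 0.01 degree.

4.91°

Effective focal length f = 66.7 × 2 = 133.4 mm.
Sensor diagonal = √(9.69² + 6.09²) = √130.9842 ≈ 11.4448 mm.
α = 2·arctan(11.445 / (2 × 133.4)) = 2·arctan(0.04290) ≈ 4.9126°.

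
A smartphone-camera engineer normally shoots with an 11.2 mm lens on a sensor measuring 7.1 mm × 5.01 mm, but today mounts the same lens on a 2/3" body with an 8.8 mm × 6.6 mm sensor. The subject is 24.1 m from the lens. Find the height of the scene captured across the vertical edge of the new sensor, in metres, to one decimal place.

The focal length stays 11.2 mm; the relevant sensor dimension is now h = 6.6 mm. Object distance dₒ = 24.1 m = 24100 mm.
Thin-lens field height W = h·(dₒ − f)/f = 6.6 × (24100 − 11.2)/11.2 ≈ 14195.186 mm = 14.1952 m.

14.2 m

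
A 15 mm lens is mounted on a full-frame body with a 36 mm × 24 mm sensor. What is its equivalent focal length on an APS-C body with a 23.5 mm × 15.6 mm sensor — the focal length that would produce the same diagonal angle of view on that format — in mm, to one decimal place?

Sensor diagonal = √(36² + 24²) = √1872.0000 ≈ 43.2666 mm.
Sensor diagonal = √(23.5² + 15.6²) = √795.6100 ≈ 28.2066 mm.
Equal angle of view means equal diagonal/f ratio, so f₂ = f₁ · (diagonal₂/diagonal₁) = 15 × 28.2066/43.2666.
f₂ = 15 × 0.65192 ≈ 9.779 mm.

9.8 mm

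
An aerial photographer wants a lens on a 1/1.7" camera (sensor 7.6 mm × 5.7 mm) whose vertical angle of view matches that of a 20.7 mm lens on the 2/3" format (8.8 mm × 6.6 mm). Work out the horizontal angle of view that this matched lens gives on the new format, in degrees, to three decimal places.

24.000°

Equal vertical AOV ⇒ f₂ = f₁ · 5.7/6.6 = 20.7 × 0.86364 ≈ 17.8773 mm.
Horizontal AOV on the new format = 2·arctan(7.6 / (2 × 17.8773)) = 2·arctan(0.21256) ≈ 24.0004°.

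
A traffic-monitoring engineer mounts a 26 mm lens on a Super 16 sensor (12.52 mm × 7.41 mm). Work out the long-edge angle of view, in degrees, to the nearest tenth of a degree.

27.1°

Angle of view α = 2·arctan(w/2f) with w = 12.52 mm and f = 26 mm.
w/2f = 0.24077; arctan(0.24077) ≈ 13.5374°, so α ≈ 27.0748°.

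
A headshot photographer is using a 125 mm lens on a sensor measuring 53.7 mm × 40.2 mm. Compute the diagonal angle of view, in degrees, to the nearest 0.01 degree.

30.04°

Sensor diagonal = √(53.7² + 40.2²) = √4499.7300 ≈ 67.0800 mm.
Angle of view α = 2·arctan(d/2f) with d = 67.0800 mm and f = 125 mm.
d/2f = 0.26832; arctan(0.26832) ≈ 15.0198°, so α ≈ 30.0397°.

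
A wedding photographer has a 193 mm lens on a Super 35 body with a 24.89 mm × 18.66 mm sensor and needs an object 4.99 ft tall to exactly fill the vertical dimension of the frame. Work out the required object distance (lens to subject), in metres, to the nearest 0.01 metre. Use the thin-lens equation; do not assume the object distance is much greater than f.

15.92 m

W: 4.99 ft × 304.8 mm/ft = 1520.95 mm.
Magnification m = h/W = dᵢ/dₒ; combined with 1/f = 1/dₒ + 1/dᵢ this gives dₒ = f·(1 + W/h).
dₒ = 193 mm × (1 + 1520.95/18.66) = 193 × 82.5087 ≈ 15924.175 mm = 15.9242 m.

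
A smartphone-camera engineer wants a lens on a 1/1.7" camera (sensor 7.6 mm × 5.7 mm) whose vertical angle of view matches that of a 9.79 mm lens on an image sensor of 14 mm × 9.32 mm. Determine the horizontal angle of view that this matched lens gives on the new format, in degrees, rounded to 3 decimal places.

64.803°

Equal vertical AOV ⇒ f₂ = f₁ · 5.7/9.32 = 9.79 × 0.61159 ≈ 5.9874 mm.
Horizontal AOV on the new format = 2·arctan(7.6 / (2 × 5.9874)) = 2·arctan(0.63466) ≈ 64.8034°.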